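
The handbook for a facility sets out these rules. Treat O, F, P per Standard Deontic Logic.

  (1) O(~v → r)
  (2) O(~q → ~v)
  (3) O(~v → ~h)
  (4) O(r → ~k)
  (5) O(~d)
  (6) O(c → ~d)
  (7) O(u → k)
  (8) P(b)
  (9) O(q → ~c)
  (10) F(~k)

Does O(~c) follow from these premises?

Yes

Premise 10 is F(~k), i.e. O(k).
The contrapositive of premise 4 (O(r → ~k)) is O(k → ~r), and O(k) is already established, so O(~r).
Premise 1 is O(~v → r); contrapositively O(~r → v). Since O(~r) holds, K gives O(v).
Premise 2, O(~q → ~v), contraposes to O(v → q); with O(v) we get O(q).
Applying K to premise 9 (O(q → ~c)) and O(q) yields O(~c).
Premises 3, 5, 6, 7, 8 do not contribute to this derivation.
So O(~c) follows.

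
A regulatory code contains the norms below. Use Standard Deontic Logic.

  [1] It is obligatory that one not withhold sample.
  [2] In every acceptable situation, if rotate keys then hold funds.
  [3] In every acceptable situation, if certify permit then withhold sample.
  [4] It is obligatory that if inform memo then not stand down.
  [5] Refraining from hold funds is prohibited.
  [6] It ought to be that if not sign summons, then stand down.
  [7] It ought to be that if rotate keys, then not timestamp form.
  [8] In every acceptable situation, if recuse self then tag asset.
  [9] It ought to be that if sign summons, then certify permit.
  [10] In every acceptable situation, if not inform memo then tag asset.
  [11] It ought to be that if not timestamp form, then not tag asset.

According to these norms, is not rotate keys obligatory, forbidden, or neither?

From premise 1 we have O(¬withhold_sample).
Premise 3 is O(certify_permit → withhold_sample); contrapositively O(¬withhold_sample → ¬certify_permit). Since O(¬withhold_sample) holds, K gives O(¬certify_permit).
Premise 9, O(sign_summons → certify_permit), contraposes to O(¬certify_permit → ¬sign_summons); with O(¬certify_permit) we get O(¬sign_summons).
Premise 6 is O(¬sign_summons → stand_down); since O(¬sign_summons), deontic closure gives O(stand_down).
The contrapositive of premise 4 (O(inform_memo → ¬stand_down)) is O(stand_down → ¬inform_memo), and O(stand_down) is already established, so O(¬inform_memo).
From O(¬inform_memo) and premise 10, O(¬inform_memo → tag_asset), we obtain O(tag_asset).
Premise 11 is O(¬timestamp_form → ¬tag_asset); contrapositively O(tag_asset → timestamp_form). Since O(tag_asset) holds, K gives O(timestamp_form).
Premise 7, O(rotate_keys → ¬timestamp_form), contraposes to O(timestamp_form → ¬rotate_keys); with O(timestamp_form) we get O(¬rotate_keys).
Premises 2, 5, 8 do not contribute to this derivation.
Hence ¬rotate_keys is obligatory.

Obligatory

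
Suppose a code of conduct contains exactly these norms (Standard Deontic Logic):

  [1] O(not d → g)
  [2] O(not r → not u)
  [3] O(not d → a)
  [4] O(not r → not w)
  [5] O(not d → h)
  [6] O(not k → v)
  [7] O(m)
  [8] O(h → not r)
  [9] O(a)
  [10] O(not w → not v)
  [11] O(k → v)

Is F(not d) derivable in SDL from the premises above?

Yes

Premises 11 and 6 cover both cases: O(k → v) and O(not k → v). Since k ∨ not k is a tautology, O(v) follows.
Premise 10 is O(not w → not v); contrapositively O(v → w). Since O(v) holds, K gives O(w).
The contrapositive of premise 4 (O(not r → not w)) is O(w → r), and O(w) is already established, so O(r).
Premise 8 is O(h → not r); contrapositively O(r → not h). Since O(r) holds, K gives O(not h).
Premise 5 is O(not d → h); contrapositively O(not h → d). Since O(not h) holds, K gives O(d).
Premises 1, 2, 3, 7, 9 do not contribute to this derivation.
So O(d) holds, i.e. F(not d). The claim follows.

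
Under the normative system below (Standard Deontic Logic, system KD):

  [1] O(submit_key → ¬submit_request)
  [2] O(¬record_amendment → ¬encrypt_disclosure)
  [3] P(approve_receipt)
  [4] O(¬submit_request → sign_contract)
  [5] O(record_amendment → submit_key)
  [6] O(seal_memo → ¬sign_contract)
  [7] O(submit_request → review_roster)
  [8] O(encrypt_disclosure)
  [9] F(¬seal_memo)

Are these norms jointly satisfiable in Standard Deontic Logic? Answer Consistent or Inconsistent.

Premise 8 gives O(encrypt_disclosure).
Premise 2 is O(¬record_amendment → ¬encrypt_disclosure); contrapositively O(encrypt_disclosure → record_amendment). Since O(encrypt_disclosure) holds, K gives O(record_amendment).
Premise 5 is O(record_amendment → submit_key); since O(record_amendment), deontic closure gives O(submit_key).
Applying K to premise 1 (O(submit_key → ¬submit_request)) and O(submit_key) yields O(¬submit_request).
From O(¬submit_request) and premise 4, O(¬submit_request → sign_contract), we obtain O(sign_contract).
Premise 6 is O(seal_memo → ¬sign_contract); contrapositively O(sign_contract → ¬seal_memo). Since O(sign_contract) holds, K gives O(¬seal_memo).
However, F(¬seal_memo) at premise 9 amounts to O(seal_memo).
We now have both O(¬seal_memo) and O(seal_memo) — seal_memo is simultaneously obligatory and forbidden, violating the D-axiom.

Inconsistent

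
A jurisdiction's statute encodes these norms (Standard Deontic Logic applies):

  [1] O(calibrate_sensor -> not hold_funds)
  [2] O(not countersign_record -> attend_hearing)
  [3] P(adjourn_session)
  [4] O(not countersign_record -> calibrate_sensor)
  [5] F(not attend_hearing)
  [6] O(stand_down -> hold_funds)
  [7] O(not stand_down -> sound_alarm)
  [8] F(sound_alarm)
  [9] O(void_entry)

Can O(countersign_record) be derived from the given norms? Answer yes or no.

Yes

F(sound_alarm) at premise 8 means O(not sound_alarm).
Premise 7, O(not stand_down -> sound_alarm), contraposes to O(not sound_alarm -> stand_down); with O(not sound_alarm) we get O(stand_down).
From O(stand_down) and premise 6, O(stand_down -> hold_funds), we obtain O(hold_funds).
Premise 1 is O(calibrate_sensor -> not hold_funds); contrapositively O(hold_funds -> not calibrate_sensor). Since O(hold_funds) holds, K gives O(not calibrate_sensor).
Premise 4, O(not countersign_record -> calibrate_sensor), contraposes to O(not calibrate_sensor -> countersign_record); with O(not calibrate_sensor) we get O(countersign_record).
Premises 2, 3, 5, 9 do not contribute to this derivation.
So O(countersign_record) follows.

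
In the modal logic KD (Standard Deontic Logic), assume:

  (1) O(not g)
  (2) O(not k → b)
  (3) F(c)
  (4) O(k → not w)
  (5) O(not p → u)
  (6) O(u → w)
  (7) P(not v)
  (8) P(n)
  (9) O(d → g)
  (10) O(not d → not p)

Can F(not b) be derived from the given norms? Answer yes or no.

Premise 1 states O(not g) outright.
The contrapositive of premise 9 (O(d → g)) is O(not g → not d), and O(not g) is already established, so O(not d).
With premise 10, O(not d → not p), the K-axiom yields O(not p).
Applying K to premise 5 (O(not p → u)) and O(not p) yields O(u).
Premise 6 is O(u → w); since O(u), deontic closure gives O(w).
Premise 4, O(k → not w), contraposes to O(w → not k); with O(w) we get O(not k).
With premise 2, O(not k → b), the K-axiom yields O(b).
Premises 3, 7, 8 do not contribute to this derivation.
So O(b) holds, i.e. F(not b). The claim follows.

Yes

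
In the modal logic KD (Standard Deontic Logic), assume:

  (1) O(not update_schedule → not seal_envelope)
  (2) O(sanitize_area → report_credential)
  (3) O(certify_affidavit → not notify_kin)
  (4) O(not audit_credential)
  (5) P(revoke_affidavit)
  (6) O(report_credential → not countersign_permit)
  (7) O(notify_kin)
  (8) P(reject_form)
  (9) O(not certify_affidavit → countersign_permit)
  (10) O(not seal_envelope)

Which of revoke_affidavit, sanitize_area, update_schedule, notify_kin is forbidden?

From premise 7 we have O(notify_kin).
Premise 3 is O(certify_affidavit → not notify_kin); contrapositively O(notify_kin → not certify_affidavit). Since O(notify_kin) holds, K gives O(not certify_affidavit).
With premise 9, O(not certify_affidavit → countersign_permit), the K-axiom yields O(countersign_permit).
Premise 6, O(report_credential → not countersign_permit), contraposes to O(countersign_permit → not report_credential); with O(countersign_permit) we get O(not report_credential).
The contrapositive of premise 2 (O(sanitize_area → report_credential)) is O(not report_credential → not sanitize_area), and O(not report_credential) is already established, so O(not sanitize_area).
So O(not sanitize_area) holds, i.e. sanitize_area is forbidden. None of the other listed options is forbidden under the premises.

sanitize_area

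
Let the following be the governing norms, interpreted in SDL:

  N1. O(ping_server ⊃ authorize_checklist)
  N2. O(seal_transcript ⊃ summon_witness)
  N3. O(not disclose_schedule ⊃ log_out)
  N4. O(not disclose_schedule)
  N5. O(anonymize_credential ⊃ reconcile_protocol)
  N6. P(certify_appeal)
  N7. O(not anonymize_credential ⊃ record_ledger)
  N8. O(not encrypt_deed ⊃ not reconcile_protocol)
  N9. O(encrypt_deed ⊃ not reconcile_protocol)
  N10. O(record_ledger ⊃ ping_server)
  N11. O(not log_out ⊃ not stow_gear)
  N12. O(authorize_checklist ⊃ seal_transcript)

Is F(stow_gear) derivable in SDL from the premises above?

Premise 11 is O(not log_out ⊃ not stow_gear), but O(not log_out) is not derivable from the premises, so it does not yield O(not stow_gear).
No other premise forces O(not stow_gear). An ideal world satisfying every premise can still have stow_gear true, so F(stow_gear) is not derivable.

No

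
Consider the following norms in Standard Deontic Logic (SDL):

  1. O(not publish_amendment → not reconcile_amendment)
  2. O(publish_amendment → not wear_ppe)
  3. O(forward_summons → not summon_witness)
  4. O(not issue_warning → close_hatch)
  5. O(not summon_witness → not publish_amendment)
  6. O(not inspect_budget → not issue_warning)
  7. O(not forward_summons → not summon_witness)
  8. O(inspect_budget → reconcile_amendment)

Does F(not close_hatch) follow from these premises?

Premises 7 and 3 cover both cases: O(not forward_summons → not summon_witness) and O(forward_summons → not summon_witness). Since not forward_summons ∨ forward_summons is a tautology, O(not summon_witness) follows.
From O(not summon_witness) and premise 5, O(not summon_witness → not publish_amendment), we obtain O(not publish_amendment).
From O(not publish_amendment) and premise 1, O(not publish_amendment → not reconcile_amendment), we obtain O(not reconcile_amendment).
The contrapositive of premise 8 (O(inspect_budget → reconcile_amendment)) is O(not reconcile_amendment → not inspect_budget), and O(not reconcile_amendment) is already established, so O(not inspect_budget).
From O(not inspect_budget) and premise 6, O(not inspect_budget → not issue_warning), we obtain O(not issue_warning).
Applying K to premise 4 (O(not issue_warning → close_hatch)) and O(not issue_warning) yields O(close_hatch).
Premise 2 does not contribute to this derivation.
So O(close_hatch) holds, i.e. F(not close_hatch). The claim follows.

Yes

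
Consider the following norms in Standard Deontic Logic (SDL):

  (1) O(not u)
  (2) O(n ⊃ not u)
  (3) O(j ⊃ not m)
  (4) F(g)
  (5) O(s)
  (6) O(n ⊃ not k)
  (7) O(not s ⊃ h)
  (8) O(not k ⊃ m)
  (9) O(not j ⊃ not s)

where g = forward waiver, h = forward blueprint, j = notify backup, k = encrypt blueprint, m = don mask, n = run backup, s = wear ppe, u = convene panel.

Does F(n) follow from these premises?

Premise 5 gives O(s).
Premise 9, O(not j ⊃ not s), contraposes to O(s ⊃ j); with O(s) we get O(j).
Premise 3 is O(j ⊃ not m); since O(j), deontic closure gives O(not m).
The contrapositive of premise 8 (O(not k ⊃ m)) is O(not m ⊃ k), and O(not m) is already established, so O(k).
Premise 6 is O(n ⊃ not k); contrapositively O(k ⊃ not n). Since O(k) holds, K gives O(not n).
Premises 1, 2, 4, 7 do not contribute to this derivation.
So O(not n) holds, i.e. F(n). The claim follows.

Yes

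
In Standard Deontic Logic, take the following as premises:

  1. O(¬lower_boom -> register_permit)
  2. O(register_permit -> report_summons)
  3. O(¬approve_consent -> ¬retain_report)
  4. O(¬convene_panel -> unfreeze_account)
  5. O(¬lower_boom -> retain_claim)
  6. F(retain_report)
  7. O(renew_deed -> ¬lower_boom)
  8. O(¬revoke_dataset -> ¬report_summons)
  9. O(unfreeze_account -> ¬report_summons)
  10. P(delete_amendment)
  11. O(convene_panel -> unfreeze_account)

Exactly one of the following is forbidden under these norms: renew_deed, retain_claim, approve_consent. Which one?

By case analysis on convene_panel: premise 11 gives O(convene_panel -> unfreeze_account) and premise 4 gives O(¬convene_panel -> unfreeze_account), so O(unfreeze_account) either way.
With premise 9, O(unfreeze_account -> ¬report_summons), the K-axiom yields O(¬report_summons).
Premise 2 is O(register_permit -> report_summons); contrapositively O(¬report_summons -> ¬register_permit). Since O(¬report_summons) holds, K gives O(¬register_permit).
The contrapositive of premise 1 (O(¬lower_boom -> register_permit)) is O(¬register_permit -> lower_boom), and O(¬register_permit) is already established, so O(lower_boom).
Premise 7, O(renew_deed -> ¬lower_boom), contraposes to O(lower_boom -> ¬renew_deed); with O(lower_boom) we get O(¬renew_deed).
So O(¬renew_deed) holds, i.e. renew_deed is forbidden. None of the other listed options is forbidden under the premises.

renew_deed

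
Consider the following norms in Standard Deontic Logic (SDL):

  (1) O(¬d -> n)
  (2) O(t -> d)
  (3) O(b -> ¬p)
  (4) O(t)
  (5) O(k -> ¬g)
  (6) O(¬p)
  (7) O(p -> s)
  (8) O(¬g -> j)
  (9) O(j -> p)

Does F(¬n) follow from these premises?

No

Premise 1 is O(¬d -> n), but O(¬d) is not derivable from the premises, so it does not yield O(n).
No other premise forces O(n). An ideal world satisfying every premise can still have ¬n true, so F(¬n) is not derivable.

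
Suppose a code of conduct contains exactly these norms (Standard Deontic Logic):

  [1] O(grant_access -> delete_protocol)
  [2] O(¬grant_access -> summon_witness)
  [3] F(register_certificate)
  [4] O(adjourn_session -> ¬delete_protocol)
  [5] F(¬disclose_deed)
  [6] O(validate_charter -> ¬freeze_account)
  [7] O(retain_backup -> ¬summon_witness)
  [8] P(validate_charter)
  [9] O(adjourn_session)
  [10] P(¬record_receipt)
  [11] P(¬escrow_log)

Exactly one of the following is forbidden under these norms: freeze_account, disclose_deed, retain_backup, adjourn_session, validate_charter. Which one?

retain_backup

Premise 9 gives O(adjourn_session).
From O(adjourn_session) and premise 4, O(adjourn_session -> ¬delete_protocol), we obtain O(¬delete_protocol).
Premise 1 is O(grant_access -> delete_protocol); contrapositively O(¬delete_protocol -> ¬grant_access). Since O(¬delete_protocol) holds, K gives O(¬grant_access).
Applying K to premise 2 (O(¬grant_access -> summon_witness)) and O(¬grant_access) yields O(summon_witness).
Premise 7, O(retain_backup -> ¬summon_witness), contraposes to O(summon_witness -> ¬retain_backup); with O(summon_witness) we get O(¬retain_backup).
So O(¬retain_backup) holds, i.e. retain_backup is forbidden. None of the other listed options is forbidden under the premises.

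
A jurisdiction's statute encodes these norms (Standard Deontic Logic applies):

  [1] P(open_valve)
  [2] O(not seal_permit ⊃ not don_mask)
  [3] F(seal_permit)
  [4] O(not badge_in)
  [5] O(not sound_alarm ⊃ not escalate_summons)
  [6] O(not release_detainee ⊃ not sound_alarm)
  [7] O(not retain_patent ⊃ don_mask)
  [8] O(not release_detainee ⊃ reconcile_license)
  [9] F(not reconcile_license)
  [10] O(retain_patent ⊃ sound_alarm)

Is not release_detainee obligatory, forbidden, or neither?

Premise 3 is F(seal_permit), i.e. O(not seal_permit).
From O(not seal_permit) and premise 2, O(not seal_permit ⊃ not don_mask), we obtain O(not don_mask).
The contrapositive of premise 7 (O(not retain_patent ⊃ don_mask)) is O(not don_mask ⊃ retain_patent), and O(not don_mask) is already established, so O(retain_patent).
Premise 10 is O(retain_patent ⊃ sound_alarm); since O(retain_patent), deontic closure gives O(sound_alarm).
Premise 6, O(not release_detainee ⊃ not sound_alarm), contraposes to O(sound_alarm ⊃ release_detainee); with O(sound_alarm) we get O(release_detainee).
Premises 1, 4, 5, 8, 9 do not contribute to this derivation.
Thus O(release_detainee), which is F(not release_detainee): not release_detainee is forbidden.

Forbidden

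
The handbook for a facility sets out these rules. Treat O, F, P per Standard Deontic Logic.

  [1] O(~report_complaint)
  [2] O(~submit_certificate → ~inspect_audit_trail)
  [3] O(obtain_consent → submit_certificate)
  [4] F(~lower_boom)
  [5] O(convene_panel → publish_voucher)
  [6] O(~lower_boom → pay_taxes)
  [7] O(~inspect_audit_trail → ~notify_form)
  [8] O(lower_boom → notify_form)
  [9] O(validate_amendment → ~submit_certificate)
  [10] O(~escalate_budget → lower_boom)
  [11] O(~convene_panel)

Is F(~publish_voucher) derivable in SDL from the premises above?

Premise 5 is O(convene_panel → publish_voucher), but O(convene_panel) is not derivable from the premises, so it does not yield O(publish_voucher).
No other premise forces O(publish_voucher). An ideal world satisfying every premise can still have ~publish_voucher true, so F(~publish_voucher) is not derivable.

No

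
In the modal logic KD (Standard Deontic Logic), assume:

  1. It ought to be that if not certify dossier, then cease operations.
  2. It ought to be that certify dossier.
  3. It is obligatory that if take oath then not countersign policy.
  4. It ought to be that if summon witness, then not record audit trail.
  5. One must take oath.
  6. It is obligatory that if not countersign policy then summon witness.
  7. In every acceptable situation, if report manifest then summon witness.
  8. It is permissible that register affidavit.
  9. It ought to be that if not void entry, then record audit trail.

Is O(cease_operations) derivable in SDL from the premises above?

No

Premise 1 is O(¬certify_dossier → cease_operations), but O(¬certify_dossier) is not derivable from the premises, so it does not yield O(cease_operations).
No other premise forces O(cease_operations). An ideal world satisfying every premise can still have cease_operations false, so O(cease_operations) is not derivable.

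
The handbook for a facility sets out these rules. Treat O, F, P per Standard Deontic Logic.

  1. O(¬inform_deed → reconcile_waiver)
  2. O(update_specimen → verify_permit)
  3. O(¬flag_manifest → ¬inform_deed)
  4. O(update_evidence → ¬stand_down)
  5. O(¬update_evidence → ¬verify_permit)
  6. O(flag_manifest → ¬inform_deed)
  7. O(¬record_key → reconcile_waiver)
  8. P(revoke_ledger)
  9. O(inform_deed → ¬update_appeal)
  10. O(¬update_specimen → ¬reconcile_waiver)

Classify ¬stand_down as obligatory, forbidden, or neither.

Obligatory

Premises 3 and 6 are O(¬flag_manifest → ¬inform_deed) and O(flag_manifest → ¬inform_deed); every ideal world satisfies ¬flag_manifest or flag_manifest, so in either case ¬inform_deed holds — hence O(¬inform_deed).
Applying K to premise 1 (O(¬inform_deed → reconcile_waiver)) and O(¬inform_deed) yields O(reconcile_waiver).
Premise 10, O(¬update_specimen → ¬reconcile_waiver), contraposes to O(reconcile_waiver → update_specimen); with O(reconcile_waiver) we get O(update_specimen).
With premise 2, O(update_specimen → verify_permit), the K-axiom yields O(verify_permit).
Premise 5 is O(¬update_evidence → ¬verify_permit); contrapositively O(verify_permit → update_evidence). Since O(verify_permit) holds, K gives O(update_evidence).
Applying K to premise 4 (O(update_evidence → ¬stand_down)) and O(update_evidence) yields O(¬stand_down).
Premises 7, 8, 9 do not contribute to this derivation.
Hence ¬stand_down is obligatory.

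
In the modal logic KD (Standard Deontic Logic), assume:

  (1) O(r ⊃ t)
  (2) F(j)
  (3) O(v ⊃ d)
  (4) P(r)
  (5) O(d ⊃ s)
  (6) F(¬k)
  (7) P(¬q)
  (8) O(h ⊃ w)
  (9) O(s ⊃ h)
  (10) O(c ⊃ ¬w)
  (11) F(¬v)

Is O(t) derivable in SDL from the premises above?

Premise 1 is O(r ⊃ t), but O(r) is not derivable from the premises (the permission P(r) asserts only ¬O(¬r), not O(r)), so it does not yield O(t).
No other premise forces O(t). An ideal world satisfying every premise can still have t false, so O(t) is not derivable.

No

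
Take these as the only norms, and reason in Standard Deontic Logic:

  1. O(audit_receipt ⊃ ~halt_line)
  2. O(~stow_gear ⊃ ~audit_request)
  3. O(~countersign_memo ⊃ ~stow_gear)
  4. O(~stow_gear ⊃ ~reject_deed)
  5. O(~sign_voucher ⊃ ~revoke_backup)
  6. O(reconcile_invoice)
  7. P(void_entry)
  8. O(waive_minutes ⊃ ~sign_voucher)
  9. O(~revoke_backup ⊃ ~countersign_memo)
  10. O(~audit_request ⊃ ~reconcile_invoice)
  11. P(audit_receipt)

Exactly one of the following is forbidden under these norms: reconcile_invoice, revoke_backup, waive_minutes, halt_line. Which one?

waive_minutes

Premise 6 gives O(reconcile_invoice).
The contrapositive of premise 10 (O(~audit_request ⊃ ~reconcile_invoice)) is O(reconcile_invoice ⊃ audit_request), and O(reconcile_invoice) is already established, so O(audit_request).
The contrapositive of premise 2 (O(~stow_gear ⊃ ~audit_request)) is O(audit_request ⊃ stow_gear), and O(audit_request) is already established, so O(stow_gear).
Premise 3, O(~countersign_memo ⊃ ~stow_gear), contraposes to O(stow_gear ⊃ countersign_memo); with O(stow_gear) we get O(countersign_memo).
Premise 9 is O(~revoke_backup ⊃ ~countersign_memo); contrapositively O(countersign_memo ⊃ revoke_backup). Since O(countersign_memo) holds, K gives O(revoke_backup).
Premise 5 is O(~sign_voucher ⊃ ~revoke_backup); contrapositively O(revoke_backup ⊃ sign_voucher). Since O(revoke_backup) holds, K gives O(sign_voucher).
Premise 8, O(waive_minutes ⊃ ~sign_voucher), contraposes to O(sign_voucher ⊃ ~waive_minutes); with O(sign_voucher) we get O(~waive_minutes).
So O(~waive_minutes) holds, i.e. waive_minutes is forbidden. None of the other listed options is forbidden under the premises.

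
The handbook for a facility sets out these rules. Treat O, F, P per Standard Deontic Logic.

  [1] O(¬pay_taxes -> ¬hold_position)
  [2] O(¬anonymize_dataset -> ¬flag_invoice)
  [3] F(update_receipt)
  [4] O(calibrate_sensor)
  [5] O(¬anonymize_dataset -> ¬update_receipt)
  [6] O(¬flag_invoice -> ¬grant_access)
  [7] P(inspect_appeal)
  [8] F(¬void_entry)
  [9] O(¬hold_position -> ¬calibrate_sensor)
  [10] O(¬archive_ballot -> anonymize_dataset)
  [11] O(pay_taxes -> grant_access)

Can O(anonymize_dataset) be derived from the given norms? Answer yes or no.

Yes

From premise 4 we have O(calibrate_sensor).
Premise 9 is O(¬hold_position -> ¬calibrate_sensor); contrapositively O(calibrate_sensor -> hold_position). Since O(calibrate_sensor) holds, K gives O(hold_position).
Premise 1 is O(¬pay_taxes -> ¬hold_position); contrapositively O(hold_position -> pay_taxes). Since O(hold_position) holds, K gives O(pay_taxes).
With premise 11, O(pay_taxes -> grant_access), the K-axiom yields O(grant_access).
Premise 6 is O(¬flag_invoice -> ¬grant_access); contrapositively O(grant_access -> flag_invoice). Since O(grant_access) holds, K gives O(flag_invoice).
The contrapositive of premise 2 (O(¬anonymize_dataset -> ¬flag_invoice)) is O(flag_invoice -> anonymize_dataset), and O(flag_invoice) is already established, so O(anonymize_dataset).
Premises 3, 5, 7, 8, 10 do not contribute to this derivation.
So O(anonymize_dataset) follows.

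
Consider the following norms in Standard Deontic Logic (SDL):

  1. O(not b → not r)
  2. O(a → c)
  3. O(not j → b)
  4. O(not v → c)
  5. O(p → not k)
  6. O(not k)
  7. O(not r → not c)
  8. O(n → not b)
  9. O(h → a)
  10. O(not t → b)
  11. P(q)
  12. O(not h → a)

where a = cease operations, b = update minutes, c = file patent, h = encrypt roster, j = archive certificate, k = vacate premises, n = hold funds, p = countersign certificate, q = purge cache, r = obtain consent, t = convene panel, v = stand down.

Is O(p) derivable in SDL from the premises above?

No

Premise 5 is O(p → not k); even if O(not k) held, inferring O(p) would be affirming the consequent — invalid.
No other premise forces O(p). An ideal world satisfying every premise can still have p false, so O(p) is not derivable.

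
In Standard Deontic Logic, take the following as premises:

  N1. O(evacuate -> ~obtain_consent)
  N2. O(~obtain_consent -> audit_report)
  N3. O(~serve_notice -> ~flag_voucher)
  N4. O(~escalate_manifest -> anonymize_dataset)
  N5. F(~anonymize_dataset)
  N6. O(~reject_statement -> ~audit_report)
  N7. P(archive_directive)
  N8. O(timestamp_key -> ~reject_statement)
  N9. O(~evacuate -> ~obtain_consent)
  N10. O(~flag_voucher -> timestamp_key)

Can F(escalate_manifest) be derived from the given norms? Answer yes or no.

No

Premise 4 is O(~escalate_manifest -> anonymize_dataset); even if O(anonymize_dataset) held, inferring O(~escalate_manifest) would be affirming the consequent — invalid.
No other premise forces O(~escalate_manifest). An ideal world satisfying every premise can still have escalate_manifest true, so F(escalate_manifest) is not derivable.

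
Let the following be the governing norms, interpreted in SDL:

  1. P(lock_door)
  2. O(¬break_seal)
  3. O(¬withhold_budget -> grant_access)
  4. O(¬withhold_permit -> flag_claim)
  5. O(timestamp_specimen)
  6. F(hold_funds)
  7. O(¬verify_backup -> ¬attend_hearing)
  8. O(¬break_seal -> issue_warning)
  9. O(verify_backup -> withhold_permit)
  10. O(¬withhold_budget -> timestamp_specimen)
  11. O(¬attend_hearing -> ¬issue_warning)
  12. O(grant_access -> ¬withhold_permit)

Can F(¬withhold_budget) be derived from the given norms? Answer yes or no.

From premise 2 we have O(¬break_seal).
Premise 8 is O(¬break_seal -> issue_warning); since O(¬break_seal), deontic closure gives O(issue_warning).
Premise 11, O(¬attend_hearing -> ¬issue_warning), contraposes to O(issue_warning -> attend_hearing); with O(issue_warning) we get O(attend_hearing).
Premise 7, O(¬verify_backup -> ¬attend_hearing), contraposes to O(attend_hearing -> verify_backup); with O(attend_hearing) we get O(verify_backup).
From O(verify_backup) and premise 9, O(verify_backup -> withhold_permit), we obtain O(withhold_permit).
Premise 12, O(grant_access -> ¬withhold_permit), contraposes to O(withhold_permit -> ¬grant_access); with O(withhold_permit) we get O(¬grant_access).
Premise 3 is O(¬withhold_budget -> grant_access); contrapositively O(¬grant_access -> withhold_budget). Since O(¬grant_access) holds, K gives O(withhold_budget).
Premises 1, 4, 5, 6, 10 do not contribute to this derivation.
So O(withhold_budget) holds, i.e. F(¬withhold_budget). The claim follows.

Yes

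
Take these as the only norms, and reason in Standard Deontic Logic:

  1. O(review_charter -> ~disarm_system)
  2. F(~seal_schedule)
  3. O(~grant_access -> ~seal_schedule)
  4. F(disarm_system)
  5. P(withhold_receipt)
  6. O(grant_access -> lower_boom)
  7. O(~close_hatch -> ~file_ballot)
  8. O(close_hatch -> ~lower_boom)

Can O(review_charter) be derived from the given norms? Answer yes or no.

Premise 1 is O(review_charter -> ~disarm_system); even if O(~disarm_system) held, inferring O(review_charter) would be affirming the consequent — invalid.
No other premise forces O(review_charter). An ideal world satisfying every premise can still have review_charter false, so O(review_charter) is not derivable.

No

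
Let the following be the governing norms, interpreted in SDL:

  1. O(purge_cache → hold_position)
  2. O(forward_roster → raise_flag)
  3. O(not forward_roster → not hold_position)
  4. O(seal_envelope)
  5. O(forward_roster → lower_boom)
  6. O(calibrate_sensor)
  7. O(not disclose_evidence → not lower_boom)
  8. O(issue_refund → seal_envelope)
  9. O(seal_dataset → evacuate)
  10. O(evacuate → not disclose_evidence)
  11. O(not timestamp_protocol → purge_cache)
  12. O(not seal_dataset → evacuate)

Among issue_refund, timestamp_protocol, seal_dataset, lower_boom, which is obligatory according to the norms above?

By case analysis on not seal_dataset: premise 12 gives O(not seal_dataset → evacuate) and premise 9 gives O(seal_dataset → evacuate), so O(evacuate) either way.
Premise 10 is O(evacuate → not disclose_evidence); since O(evacuate), deontic closure gives O(not disclose_evidence).
Applying K to premise 7 (O(not disclose_evidence → not lower_boom)) and O(not disclose_evidence) yields O(not lower_boom).
Premise 5, O(forward_roster → lower_boom), contraposes to O(not lower_boom → not forward_roster); with O(not lower_boom) we get O(not forward_roster).
With premise 3, O(not forward_roster → not hold_position), the K-axiom yields O(not hold_position).
Premise 1 is O(purge_cache → hold_position); contrapositively O(not hold_position → not purge_cache). Since O(not hold_position) holds, K gives O(not purge_cache).
Premise 11, O(not timestamp_protocol → purge_cache), contraposes to O(not purge_cache → timestamp_protocol); with O(not purge_cache) we get O(timestamp_protocol).
So O(timestamp_protocol) holds — timestamp_protocol is obligatory. None of the other listed options is made obligatory by any chain of premises.

timestamp_protocol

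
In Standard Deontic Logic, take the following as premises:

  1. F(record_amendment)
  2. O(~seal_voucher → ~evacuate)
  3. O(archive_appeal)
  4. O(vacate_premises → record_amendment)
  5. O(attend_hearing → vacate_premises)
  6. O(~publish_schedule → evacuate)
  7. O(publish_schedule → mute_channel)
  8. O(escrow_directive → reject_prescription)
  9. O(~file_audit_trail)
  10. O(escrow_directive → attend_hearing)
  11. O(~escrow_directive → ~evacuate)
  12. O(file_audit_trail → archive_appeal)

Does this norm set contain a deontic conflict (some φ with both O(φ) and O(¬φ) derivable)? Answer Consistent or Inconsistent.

Consistent

Premise 12 is O(file_audit_trail → archive_appeal); even if O(archive_appeal) held, inferring O(file_audit_trail) would be affirming the consequent — invalid.
So O(file_audit_trail) is not derivable, and the apparent clash with O(~file_audit_trail) does not arise.
A world satisfying every obligation exists (e.g. archive_appeal=true, attend_hearing=false, escrow_directive=false, evacuate=false, file_audit_trail=false, mute_channel=true, publish_schedule=true, record_amendment=false, reject_prescription=false, seal_voucher=false, vacate_premises=false); no atom is both obligatory and forbidden, so the set is consistent.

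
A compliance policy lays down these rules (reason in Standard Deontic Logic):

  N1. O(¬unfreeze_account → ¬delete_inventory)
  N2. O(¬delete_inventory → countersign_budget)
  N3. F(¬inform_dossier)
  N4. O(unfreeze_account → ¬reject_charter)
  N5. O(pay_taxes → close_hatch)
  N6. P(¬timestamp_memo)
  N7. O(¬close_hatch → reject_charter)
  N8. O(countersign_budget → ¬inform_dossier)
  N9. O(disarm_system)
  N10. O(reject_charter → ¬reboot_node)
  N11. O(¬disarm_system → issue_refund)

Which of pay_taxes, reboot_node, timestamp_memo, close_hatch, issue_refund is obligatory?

close_hatch

Premise 3, F(¬inform_dossier), is equivalent to O(inform_dossier).
The contrapositive of premise 8 (O(countersign_budget → ¬inform_dossier)) is O(inform_dossier → ¬countersign_budget), and O(inform_dossier) is already established, so O(¬countersign_budget).
Premise 2 is O(¬delete_inventory → countersign_budget); contrapositively O(¬countersign_budget → delete_inventory). Since O(¬countersign_budget) holds, K gives O(delete_inventory).
Premise 1, O(¬unfreeze_account → ¬delete_inventory), contraposes to O(delete_inventory → unfreeze_account); with O(delete_inventory) we get O(unfreeze_account).
Premise 4 is O(unfreeze_account → ¬reject_charter); since O(unfreeze_account), deontic closure gives O(¬reject_charter).
Premise 7, O(¬close_hatch → reject_charter), contraposes to O(¬reject_charter → close_hatch); with O(¬reject_charter) we get O(close_hatch).
So O(close_hatch) holds — close_hatch is obligatory. None of the other listed options is made obligatory by any chain of premises.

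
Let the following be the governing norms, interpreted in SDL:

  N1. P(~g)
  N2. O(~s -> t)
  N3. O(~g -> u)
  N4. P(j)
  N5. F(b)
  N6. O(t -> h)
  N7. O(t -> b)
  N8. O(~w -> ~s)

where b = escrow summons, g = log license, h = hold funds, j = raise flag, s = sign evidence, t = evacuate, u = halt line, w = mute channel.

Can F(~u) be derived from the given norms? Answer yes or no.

Premise 3 is O(~g -> u), but O(~g) is not derivable from the premises (the permission P(~g) asserts only ~O(g), not O(~g)), so it does not yield O(u).
No other premise forces O(u). An ideal world satisfying every premise can still have ~u true, so F(~u) is not derivable.

No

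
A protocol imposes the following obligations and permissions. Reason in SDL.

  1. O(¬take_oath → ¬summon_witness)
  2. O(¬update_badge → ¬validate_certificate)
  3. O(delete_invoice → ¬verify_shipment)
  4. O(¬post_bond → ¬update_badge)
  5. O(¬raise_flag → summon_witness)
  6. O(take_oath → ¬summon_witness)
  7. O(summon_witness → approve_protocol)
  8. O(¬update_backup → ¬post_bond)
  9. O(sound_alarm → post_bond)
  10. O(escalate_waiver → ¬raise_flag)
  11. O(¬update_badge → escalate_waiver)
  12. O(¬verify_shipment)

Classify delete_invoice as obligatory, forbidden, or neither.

Premise 3 is O(delete_invoice → ¬verify_shipment); even if O(¬verify_shipment) held, inferring O(delete_invoice) would be affirming the consequent — invalid.
No premise or chain of K-axiom applications forces O(delete_invoice), and none forces O(¬delete_invoice). So delete_invoice is neither obligatory nor forbidden under these norms.

Neither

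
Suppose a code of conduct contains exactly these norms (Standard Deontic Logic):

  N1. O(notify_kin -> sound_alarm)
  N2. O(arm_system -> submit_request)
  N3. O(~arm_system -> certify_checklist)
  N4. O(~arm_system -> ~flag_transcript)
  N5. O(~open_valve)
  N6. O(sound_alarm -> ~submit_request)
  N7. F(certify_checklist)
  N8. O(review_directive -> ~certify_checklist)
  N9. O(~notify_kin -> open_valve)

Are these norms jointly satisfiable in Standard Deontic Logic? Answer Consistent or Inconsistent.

Inconsistent

F(certify_checklist) at premise 7 means O(~certify_checklist).
Premise 3 is O(~arm_system -> certify_checklist); contrapositively O(~certify_checklist -> arm_system). Since O(~certify_checklist) holds, K gives O(arm_system).
From O(arm_system) and premise 2, O(arm_system -> submit_request), we obtain O(submit_request).
Premise 6 is O(sound_alarm -> ~submit_request); contrapositively O(submit_request -> ~sound_alarm). Since O(submit_request) holds, K gives O(~sound_alarm).
Premise 1 is O(notify_kin -> sound_alarm); contrapositively O(~sound_alarm -> ~notify_kin). Since O(~sound_alarm) holds, K gives O(~notify_kin).
From O(~notify_kin) and premise 9, O(~notify_kin -> open_valve), we obtain O(open_valve).
Yet premise 5 states O(~open_valve).
We now have both O(open_valve) and O(~open_valve) — open_valve is simultaneously obligatory and forbidden, violating the D-axiom.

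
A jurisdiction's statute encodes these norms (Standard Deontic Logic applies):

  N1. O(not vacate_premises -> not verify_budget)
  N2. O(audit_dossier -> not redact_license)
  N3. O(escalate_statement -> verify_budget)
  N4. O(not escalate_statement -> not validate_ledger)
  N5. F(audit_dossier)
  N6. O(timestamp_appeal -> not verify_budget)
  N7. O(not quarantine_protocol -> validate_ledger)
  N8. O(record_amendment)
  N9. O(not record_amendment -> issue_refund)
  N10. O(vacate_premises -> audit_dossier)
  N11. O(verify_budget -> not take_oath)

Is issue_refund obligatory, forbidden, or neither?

Premise 9 is O(not record_amendment -> issue_refund), but O(not record_amendment) is not derivable from the premises, so it does not yield O(issue_refund).
No premise or chain of K-axiom applications forces O(issue_refund), and none forces O(not issue_refund). So issue_refund is neither obligatory nor forbidden under these norms.

Neither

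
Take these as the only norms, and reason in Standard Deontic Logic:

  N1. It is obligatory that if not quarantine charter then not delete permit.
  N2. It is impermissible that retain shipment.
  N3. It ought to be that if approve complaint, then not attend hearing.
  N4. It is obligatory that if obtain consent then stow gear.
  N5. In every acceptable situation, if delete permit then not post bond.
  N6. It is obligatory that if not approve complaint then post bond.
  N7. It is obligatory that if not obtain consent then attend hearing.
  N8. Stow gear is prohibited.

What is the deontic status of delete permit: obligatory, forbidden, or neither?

Premise 8 is F(stow_gear), i.e. O(¬stow_gear).
Premise 4, O(obtain_consent → stow_gear), contraposes to O(¬stow_gear → ¬obtain_consent); with O(¬stow_gear) we get O(¬obtain_consent).
Applying K to premise 7 (O(¬obtain_consent → attend_hearing)) and O(¬obtain_consent) yields O(attend_hearing).
Premise 3 is O(approve_complaint → ¬attend_hearing); contrapositively O(attend_hearing → ¬approve_complaint). Since O(attend_hearing) holds, K gives O(¬approve_complaint).
Applying K to premise 6 (O(¬approve_complaint → post_bond)) and O(¬approve_complaint) yields O(post_bond).
The contrapositive of premise 5 (O(delete_permit → ¬post_bond)) is O(post_bond → ¬delete_permit), and O(post_bond) is already established, so O(¬delete_permit).
Premises 1, 2 do not contribute to this derivation.
Thus O(¬delete_permit), which is F(delete_permit): delete_permit is forbidden.

Forbidden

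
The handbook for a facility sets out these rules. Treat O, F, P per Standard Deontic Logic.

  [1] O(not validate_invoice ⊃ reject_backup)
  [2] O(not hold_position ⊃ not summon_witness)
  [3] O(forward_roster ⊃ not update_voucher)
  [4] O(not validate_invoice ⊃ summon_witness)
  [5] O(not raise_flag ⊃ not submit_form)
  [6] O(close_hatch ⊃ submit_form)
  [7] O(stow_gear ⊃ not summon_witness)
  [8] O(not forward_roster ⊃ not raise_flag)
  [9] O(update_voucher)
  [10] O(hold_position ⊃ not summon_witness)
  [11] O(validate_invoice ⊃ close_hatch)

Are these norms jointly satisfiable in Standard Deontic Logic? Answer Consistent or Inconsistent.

By case analysis on not hold_position: premise 2 gives O(not hold_position ⊃ not summon_witness) and premise 10 gives O(hold_position ⊃ not summon_witness), so O(not summon_witness) either way.
The contrapositive of premise 4 (O(not validate_invoice ⊃ summon_witness)) is O(not summon_witness ⊃ validate_invoice), and O(not summon_witness) is already established, so O(validate_invoice).
Applying K to premise 11 (O(validate_invoice ⊃ close_hatch)) and O(validate_invoice) yields O(close_hatch).
With premise 6, O(close_hatch ⊃ submit_form), the K-axiom yields O(submit_form).
Premise 5 is O(not raise_flag ⊃ not submit_form); contrapositively O(submit_form ⊃ raise_flag). Since O(submit_form) holds, K gives O(raise_flag).
Premise 8 is O(not forward_roster ⊃ not raise_flag); contrapositively O(raise_flag ⊃ forward_roster). Since O(raise_flag) holds, K gives O(forward_roster).
Applying K to premise 3 (O(forward_roster ⊃ not update_voucher)) and O(forward_roster) yields O(not update_voucher).
But premise 9 directly asserts O(update_voucher).
We now have both O(not update_voucher) and O(update_voucher) — update_voucher is simultaneously obligatory and forbidden, violating the D-axiom.

Inconsistent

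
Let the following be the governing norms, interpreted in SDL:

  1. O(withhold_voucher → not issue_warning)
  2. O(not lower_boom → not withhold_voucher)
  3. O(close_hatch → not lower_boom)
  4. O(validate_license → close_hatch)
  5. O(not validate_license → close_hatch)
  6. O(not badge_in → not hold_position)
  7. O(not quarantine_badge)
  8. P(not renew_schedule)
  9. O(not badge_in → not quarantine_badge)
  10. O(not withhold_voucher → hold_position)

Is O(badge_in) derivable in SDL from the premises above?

Yes

Premises 4 and 5 are O(validate_license → close_hatch) and O(not validate_license → close_hatch); every ideal world satisfies validate_license or not validate_license, so in either case close_hatch holds — hence O(close_hatch).
Applying K to premise 3 (O(close_hatch → not lower_boom)) and O(close_hatch) yields O(not lower_boom).
Applying K to premise 2 (O(not lower_boom → not withhold_voucher)) and O(not lower_boom) yields O(not withhold_voucher).
Applying K to premise 10 (O(not withhold_voucher → hold_position)) and O(not withhold_voucher) yields O(hold_position).
The contrapositive of premise 6 (O(not badge_in → not hold_position)) is O(hold_position → badge_in), and O(hold_position) is already established, so O(badge_in).
Premises 1, 7, 8, 9 do not contribute to this derivation.
So O(badge_in) follows.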